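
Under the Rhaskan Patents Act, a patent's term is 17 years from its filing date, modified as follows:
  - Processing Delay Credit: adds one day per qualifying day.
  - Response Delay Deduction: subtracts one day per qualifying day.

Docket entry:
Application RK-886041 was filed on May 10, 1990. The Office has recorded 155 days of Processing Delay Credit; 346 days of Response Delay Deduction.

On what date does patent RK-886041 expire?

2006-10-31

Base term: filing date + 17 years → 10 May 2007.
Processing Delay Credit: +155 days → 12 October 2007.
Response Delay Deduction: −346 days → 31 October 2006.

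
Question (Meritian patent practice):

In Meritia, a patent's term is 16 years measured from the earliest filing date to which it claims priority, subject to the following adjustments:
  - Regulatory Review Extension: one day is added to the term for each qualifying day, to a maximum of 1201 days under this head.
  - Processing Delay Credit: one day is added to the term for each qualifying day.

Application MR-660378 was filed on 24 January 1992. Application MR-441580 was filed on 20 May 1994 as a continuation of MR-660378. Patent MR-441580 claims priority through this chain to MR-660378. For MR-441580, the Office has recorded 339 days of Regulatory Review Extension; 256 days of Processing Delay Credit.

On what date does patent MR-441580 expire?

2009-09-10

Earliest priority filing: 24 January 1992.
Base term: 24 January 1992 + 16 years → 24 January 2008.
Regulatory Review Extension: 339 days (within the 1201-day cap) → +339 days → 28 December 2008.
Processing Delay Credit: +256 days → 10 September 2009.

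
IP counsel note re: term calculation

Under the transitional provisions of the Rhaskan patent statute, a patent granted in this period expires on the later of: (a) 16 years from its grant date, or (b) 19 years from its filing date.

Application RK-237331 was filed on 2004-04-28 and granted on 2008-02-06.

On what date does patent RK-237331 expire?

2024-02-06

(a) grant + 16 years → 6 February 2024.
(b) filing + 19 years → 28 April 2023.
Later of the two: 6 February 2024.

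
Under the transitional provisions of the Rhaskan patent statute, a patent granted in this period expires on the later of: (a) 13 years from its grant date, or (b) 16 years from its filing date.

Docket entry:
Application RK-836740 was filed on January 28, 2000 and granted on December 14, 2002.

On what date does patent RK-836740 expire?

2016-01-28

(a) grant + 13 years → 14 December 2015.
(b) filing + 16 years → 28 January 2016.
Later of the two: 28 January 2016.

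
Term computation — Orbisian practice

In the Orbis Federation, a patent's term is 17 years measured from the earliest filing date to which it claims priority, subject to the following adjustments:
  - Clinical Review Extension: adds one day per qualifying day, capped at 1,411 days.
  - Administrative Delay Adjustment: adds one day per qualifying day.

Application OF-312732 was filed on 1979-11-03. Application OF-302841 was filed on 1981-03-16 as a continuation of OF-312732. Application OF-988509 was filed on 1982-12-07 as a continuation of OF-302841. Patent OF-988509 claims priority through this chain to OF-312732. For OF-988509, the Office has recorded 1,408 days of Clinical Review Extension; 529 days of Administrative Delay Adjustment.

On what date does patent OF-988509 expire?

Earliest priority filing: 3 November 1979.
Base term: 3 November 1979 + 17 years → 3 November 1996.
Clinical Review Extension: 1408 days (within the 1411-day cap) → +1408 days → 11 September 2000.
Administrative Delay Adjustment: +529 days → 22 February 2002.

February 22, 2002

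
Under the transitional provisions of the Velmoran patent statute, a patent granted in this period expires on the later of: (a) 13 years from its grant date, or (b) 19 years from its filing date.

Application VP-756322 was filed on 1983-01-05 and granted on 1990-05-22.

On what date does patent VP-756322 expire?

2003-05-22

(a) grant + 13 years → 22 May 2003.
(b) filing + 19 years → 5 January 2002.
Later of the two: 22 May 2003.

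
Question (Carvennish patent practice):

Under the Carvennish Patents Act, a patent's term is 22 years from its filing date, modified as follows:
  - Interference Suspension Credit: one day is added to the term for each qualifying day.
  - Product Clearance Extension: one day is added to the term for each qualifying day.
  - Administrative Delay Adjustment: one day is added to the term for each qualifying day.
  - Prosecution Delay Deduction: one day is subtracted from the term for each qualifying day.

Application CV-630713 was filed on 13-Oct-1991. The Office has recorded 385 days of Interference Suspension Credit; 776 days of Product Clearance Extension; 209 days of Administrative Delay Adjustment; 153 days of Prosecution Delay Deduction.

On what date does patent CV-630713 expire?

2017-02-11

Base term: filing date + 22 years → 13 October 2013.
Interference Suspension Credit: +385 days → 2 November 2014.
Product Clearance Extension: +776 days → 17 December 2016.
Administrative Delay Adjustment: +209 days → 14 July 2017.
Prosecution Delay Deduction: −153 days → 11 February 2017.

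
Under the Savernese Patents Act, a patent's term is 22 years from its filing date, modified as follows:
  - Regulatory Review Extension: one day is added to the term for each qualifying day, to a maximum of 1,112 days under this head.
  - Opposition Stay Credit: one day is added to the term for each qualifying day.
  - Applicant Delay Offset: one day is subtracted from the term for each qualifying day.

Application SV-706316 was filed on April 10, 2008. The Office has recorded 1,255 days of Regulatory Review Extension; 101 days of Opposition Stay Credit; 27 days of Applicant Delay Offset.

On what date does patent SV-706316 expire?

July 9, 2033

Base term: filing date + 22 years → 10 April 2030.
Regulatory Review Extension: 1255 days claimed exceeds the 1112-day cap, so +1112 days → 26 April 2033.
Opposition Stay Credit: +101 days → 5 August 2033.
Applicant Delay Offset: −27 days → 9 July 2033.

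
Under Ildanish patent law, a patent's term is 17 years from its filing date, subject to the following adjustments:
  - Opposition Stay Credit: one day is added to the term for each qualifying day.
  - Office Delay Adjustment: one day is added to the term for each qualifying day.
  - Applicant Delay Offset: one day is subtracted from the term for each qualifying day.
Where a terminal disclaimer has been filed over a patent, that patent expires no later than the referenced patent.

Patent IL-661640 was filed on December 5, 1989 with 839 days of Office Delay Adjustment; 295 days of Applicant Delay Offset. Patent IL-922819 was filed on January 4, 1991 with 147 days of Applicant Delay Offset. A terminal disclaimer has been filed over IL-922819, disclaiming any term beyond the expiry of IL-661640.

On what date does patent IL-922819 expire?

August 10, 2007

Natural term of IL-922819:
  Base: filing + 17 years → 4 January 2008.
  Applicant Delay Offset: −147 days → 10 August 2007.
Expiry of referenced patent IL-661640:
  Base: filing + 17 years → 5 December 2006.
  Office Delay Adjustment: +839 days → 23 March 2009.
  Applicant Delay Offset: −295 days → 1 June 2008.
Terminal disclaimer: IL-922819 expires on the earlier of 10 August 2007 and 1 June 2008.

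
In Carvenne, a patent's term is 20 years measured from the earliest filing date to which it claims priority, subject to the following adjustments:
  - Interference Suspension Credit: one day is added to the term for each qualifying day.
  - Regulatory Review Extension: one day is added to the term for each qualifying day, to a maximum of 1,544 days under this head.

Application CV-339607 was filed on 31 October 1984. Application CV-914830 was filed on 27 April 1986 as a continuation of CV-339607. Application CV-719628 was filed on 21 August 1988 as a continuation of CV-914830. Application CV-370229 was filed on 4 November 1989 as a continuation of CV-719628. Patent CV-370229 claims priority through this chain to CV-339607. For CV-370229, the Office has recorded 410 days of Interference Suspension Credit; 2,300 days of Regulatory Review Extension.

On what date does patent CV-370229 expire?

March 8, 2010

Earliest priority filing: 31 October 1984.
Base term: 31 October 1984 + 20 years → 31 October 2004.
Interference Suspension Credit: +410 days → 15 December 2005.
Regulatory Review Extension: 2300 days claimed exceeds the 1544-day cap, so +1544 days → 8 March 2010.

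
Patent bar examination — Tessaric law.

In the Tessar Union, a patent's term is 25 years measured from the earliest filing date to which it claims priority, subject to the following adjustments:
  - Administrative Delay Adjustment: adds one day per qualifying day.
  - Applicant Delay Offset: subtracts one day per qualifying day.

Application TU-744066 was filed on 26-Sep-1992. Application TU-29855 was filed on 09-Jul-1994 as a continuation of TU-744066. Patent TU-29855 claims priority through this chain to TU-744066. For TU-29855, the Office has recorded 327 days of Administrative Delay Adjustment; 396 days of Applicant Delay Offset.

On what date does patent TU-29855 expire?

July 19, 2017

Earliest priority filing: 26 September 1992.
Base term: 26 September 1992 + 25 years → 26 September 2017.
Administrative Delay Adjustment: +327 days → 19 August 2018.
Applicant Delay Offset: −396 days → 19 July 2017.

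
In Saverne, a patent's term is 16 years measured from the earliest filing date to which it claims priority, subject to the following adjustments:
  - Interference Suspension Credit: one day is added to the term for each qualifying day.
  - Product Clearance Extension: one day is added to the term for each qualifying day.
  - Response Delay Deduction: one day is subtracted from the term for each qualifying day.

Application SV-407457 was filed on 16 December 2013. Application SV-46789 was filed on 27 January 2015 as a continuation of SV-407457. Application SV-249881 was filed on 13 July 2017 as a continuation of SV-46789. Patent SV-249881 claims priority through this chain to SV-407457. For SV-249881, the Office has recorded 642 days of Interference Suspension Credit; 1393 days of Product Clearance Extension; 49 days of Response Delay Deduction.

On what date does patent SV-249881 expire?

Earliest priority filing: 16 December 2013.
Base term: 16 December 2013 + 16 years → 16 December 2029.
Interference Suspension Credit: +642 days → 19 September 2031.
Product Clearance Extension: +1393 days → 13 July 2035.
Response Delay Deduction: −49 days → 25 May 2035.

May 25, 2035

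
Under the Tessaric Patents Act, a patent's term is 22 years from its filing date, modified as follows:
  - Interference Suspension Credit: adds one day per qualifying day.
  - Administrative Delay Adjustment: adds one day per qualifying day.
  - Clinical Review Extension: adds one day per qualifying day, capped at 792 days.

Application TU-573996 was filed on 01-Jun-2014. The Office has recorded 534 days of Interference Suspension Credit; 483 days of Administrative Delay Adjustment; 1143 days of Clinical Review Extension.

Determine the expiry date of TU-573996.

May 15, 2041

Base term: filing date + 22 years → 1 June 2036.
Interference Suspension Credit: +534 days → 17 November 2037.
Administrative Delay Adjustment: +483 days → 15 March 2039.
Clinical Review Extension: 1143 days claimed exceeds the 792-day cap, so +792 days → 15 May 2041.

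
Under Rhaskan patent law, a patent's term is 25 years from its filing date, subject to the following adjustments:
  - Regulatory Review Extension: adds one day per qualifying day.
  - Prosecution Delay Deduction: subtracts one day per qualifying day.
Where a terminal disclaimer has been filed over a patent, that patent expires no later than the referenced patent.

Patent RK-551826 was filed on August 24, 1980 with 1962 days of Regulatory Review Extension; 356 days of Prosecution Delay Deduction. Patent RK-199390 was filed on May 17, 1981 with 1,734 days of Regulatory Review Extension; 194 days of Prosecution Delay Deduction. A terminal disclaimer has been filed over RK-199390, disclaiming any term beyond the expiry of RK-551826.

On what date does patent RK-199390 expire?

2010-01-16

Natural term of RK-199390:
  Base: filing + 25 years → 17 May 2006.
  Regulatory Review Extension: +1734 days → 14 February 2011.
  Prosecution Delay Deduction: −194 days → 4 August 2010.
Expiry of referenced patent RK-551826:
  Base: filing + 25 years → 24 August 2005.
  Regulatory Review Extension: +1962 days → 7 January 2011.
  Prosecution Delay Deduction: −356 days → 16 January 2010.
Terminal disclaimer: RK-199390 expires on the earlier of 4 August 2010 and 16 January 2010.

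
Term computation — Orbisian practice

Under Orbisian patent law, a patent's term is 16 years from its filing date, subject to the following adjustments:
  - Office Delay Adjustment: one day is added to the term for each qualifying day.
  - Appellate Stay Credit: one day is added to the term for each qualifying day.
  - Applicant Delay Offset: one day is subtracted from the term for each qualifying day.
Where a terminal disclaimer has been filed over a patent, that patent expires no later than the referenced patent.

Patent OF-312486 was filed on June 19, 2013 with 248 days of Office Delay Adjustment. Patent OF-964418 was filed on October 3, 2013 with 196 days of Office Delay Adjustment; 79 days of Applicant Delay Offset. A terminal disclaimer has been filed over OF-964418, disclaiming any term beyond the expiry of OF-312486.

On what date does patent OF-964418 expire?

January 28, 2030

Natural term of OF-964418:
  Base: filing + 16 years → 3 October 2029.
  Office Delay Adjustment: +196 days → 17 April 2030.
  Applicant Delay Offset: −79 days → 28 January 2030.
Expiry of referenced patent OF-312486:
  Base: filing + 16 years → 19 June 2029.
  Office Delay Adjustment: +248 days → 22 February 2030.
Terminal disclaimer: OF-964418 expires on the earlier of 28 January 2030 and 22 February 2030.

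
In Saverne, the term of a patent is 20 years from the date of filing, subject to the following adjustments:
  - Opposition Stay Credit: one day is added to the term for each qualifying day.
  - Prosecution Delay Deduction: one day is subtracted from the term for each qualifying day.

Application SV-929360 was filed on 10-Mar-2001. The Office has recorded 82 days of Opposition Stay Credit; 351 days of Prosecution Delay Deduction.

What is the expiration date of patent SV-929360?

Base term: filing date + 20 years → 10 March 2021.
Opposition Stay Credit: +82 days → 31 May 2021.
Prosecution Delay Deduction: −351 days → 14 June 2020.

2020-06-14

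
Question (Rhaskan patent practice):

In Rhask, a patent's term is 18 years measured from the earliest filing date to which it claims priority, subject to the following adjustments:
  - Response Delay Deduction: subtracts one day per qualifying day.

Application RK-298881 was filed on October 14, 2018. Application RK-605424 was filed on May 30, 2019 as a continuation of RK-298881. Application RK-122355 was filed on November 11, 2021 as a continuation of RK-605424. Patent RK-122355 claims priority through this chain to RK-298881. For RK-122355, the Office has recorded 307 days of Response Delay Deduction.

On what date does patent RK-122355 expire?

December 12, 2035

Earliest priority filing: 14 October 2018.
Base term: 14 October 2018 + 18 years → 14 October 2036.
Response Delay Deduction: −307 days → 12 December 2035.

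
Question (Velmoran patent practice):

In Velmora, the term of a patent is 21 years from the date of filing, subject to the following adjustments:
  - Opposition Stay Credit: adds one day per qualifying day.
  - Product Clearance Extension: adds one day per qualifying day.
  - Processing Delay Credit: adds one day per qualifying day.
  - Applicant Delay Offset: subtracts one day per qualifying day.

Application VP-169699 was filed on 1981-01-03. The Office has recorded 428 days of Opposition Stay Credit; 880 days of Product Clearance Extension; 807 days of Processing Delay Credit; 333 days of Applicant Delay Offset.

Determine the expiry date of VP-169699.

Base term: filing date + 21 years → 3 January 2002.
Opposition Stay Credit: +428 days → 7 March 2003.
Product Clearance Extension: +880 days → 3 August 2005.
Processing Delay Credit: +807 days → 19 October 2007.
Applicant Delay Offset: −333 days → 20 November 2006.

2006-11-20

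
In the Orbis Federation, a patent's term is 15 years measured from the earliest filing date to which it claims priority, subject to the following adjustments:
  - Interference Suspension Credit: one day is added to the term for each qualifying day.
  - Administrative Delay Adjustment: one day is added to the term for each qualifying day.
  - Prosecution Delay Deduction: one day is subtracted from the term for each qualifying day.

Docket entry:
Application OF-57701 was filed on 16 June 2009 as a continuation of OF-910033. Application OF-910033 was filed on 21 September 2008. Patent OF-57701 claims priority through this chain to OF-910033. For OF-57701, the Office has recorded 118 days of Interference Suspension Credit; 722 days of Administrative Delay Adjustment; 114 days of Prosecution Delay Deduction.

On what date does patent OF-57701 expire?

Earliest priority filing: 21 September 2008.
Base term: 21 September 2008 + 15 years → 21 September 2023.
Interference Suspension Credit: +118 days → 17 January 2024.
Administrative Delay Adjustment: +722 days → 8 January 2026.
Prosecution Delay Deduction: −114 days → 16 September 2025.

2025-09-16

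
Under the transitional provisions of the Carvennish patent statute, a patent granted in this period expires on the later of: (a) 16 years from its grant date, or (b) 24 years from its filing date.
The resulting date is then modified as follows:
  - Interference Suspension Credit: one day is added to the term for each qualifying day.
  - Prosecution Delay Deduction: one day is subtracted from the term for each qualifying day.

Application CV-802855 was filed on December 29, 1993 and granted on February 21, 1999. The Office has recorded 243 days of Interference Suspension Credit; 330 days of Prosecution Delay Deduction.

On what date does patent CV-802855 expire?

2017-10-03

(a) grant + 16 years → 21 February 2015.
(b) filing + 24 years → 29 December 2017.
Later of the two: 29 December 2017.
Interference Suspension Credit: +243 days → 29 August 2018.
Prosecution Delay Deduction: −330 days → 3 October 2017.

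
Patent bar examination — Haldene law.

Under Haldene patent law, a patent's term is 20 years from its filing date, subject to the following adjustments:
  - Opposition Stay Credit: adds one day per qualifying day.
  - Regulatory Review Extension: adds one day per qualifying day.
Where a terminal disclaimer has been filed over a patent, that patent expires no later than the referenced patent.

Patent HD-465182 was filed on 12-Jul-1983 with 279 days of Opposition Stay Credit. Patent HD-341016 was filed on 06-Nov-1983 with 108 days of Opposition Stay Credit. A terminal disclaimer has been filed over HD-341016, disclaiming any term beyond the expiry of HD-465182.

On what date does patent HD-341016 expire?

2004-02-22

Natural term of HD-341016:
  Base: filing + 20 years → 6 November 2003.
  Opposition Stay Credit: +108 days → 22 February 2004.
Expiry of referenced patent HD-465182:
  Base: filing + 20 years → 12 July 2003.
  Opposition Stay Credit: +279 days → 16 April 2004.
Terminal disclaimer: HD-341016 expires on the earlier of 22 February 2004 and 16 April 2004.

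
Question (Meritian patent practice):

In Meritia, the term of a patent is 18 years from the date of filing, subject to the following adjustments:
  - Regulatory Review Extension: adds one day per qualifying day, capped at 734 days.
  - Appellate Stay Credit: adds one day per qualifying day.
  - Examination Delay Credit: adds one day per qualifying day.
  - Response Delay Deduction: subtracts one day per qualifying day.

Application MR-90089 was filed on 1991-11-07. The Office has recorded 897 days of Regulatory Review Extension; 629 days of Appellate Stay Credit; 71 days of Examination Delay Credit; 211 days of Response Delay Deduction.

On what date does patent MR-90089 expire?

Base term: filing date + 18 years → 7 November 2009.
Regulatory Review Extension: 897 days claimed exceeds the 734-day cap, so +734 days → 11 November 2011.
Appellate Stay Credit: +629 days → 1 August 2013.
Examination Delay Credit: +71 days → 11 October 2013.
Response Delay Deduction: −211 days → 14 March 2013.

March 14, 2013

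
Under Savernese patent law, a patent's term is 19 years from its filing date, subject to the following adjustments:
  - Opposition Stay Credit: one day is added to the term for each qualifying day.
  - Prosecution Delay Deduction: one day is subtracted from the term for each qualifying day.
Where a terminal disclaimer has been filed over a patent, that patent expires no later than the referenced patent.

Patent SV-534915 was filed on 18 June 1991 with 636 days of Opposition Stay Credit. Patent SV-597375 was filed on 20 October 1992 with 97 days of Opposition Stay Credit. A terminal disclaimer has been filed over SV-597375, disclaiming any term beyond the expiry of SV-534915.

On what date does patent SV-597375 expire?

Natural term of SV-597375:
  Base: filing + 19 years → 20 October 2011.
  Opposition Stay Credit: +97 days → 25 January 2012.
Expiry of referenced patent SV-534915:
  Base: filing + 19 years → 18 June 2010.
  Opposition Stay Credit: +636 days → 15 March 2012.
Terminal disclaimer: SV-597375 expires on the earlier of 25 January 2012 and 15 March 2012.

2012-01-25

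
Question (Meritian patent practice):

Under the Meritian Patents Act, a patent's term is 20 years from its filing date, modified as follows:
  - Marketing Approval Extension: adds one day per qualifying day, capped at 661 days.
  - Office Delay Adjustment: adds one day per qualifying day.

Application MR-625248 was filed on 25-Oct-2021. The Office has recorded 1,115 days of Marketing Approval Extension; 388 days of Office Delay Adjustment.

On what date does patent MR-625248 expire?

2044-09-08

Base term: filing date + 20 years → 25 October 2041.
Marketing Approval Extension: 1115 days claimed exceeds the 661-day cap, so +661 days → 17 August 2043.
Office Delay Adjustment: +388 days → 8 September 2044.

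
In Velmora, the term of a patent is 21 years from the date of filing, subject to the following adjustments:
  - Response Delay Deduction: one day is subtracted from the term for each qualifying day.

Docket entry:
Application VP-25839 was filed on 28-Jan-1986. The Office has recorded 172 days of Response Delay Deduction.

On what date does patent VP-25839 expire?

August 9, 2006

Base term: filing date + 21 years → 28 January 2007.
Response Delay Deduction: −172 days → 9 August 2006.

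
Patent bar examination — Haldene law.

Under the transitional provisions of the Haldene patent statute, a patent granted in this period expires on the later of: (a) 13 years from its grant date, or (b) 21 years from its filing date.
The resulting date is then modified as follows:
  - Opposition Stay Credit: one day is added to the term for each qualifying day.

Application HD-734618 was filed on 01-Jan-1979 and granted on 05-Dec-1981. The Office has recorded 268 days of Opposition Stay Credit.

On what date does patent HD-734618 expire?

2000-09-25

(a) grant + 13 years → 5 December 1994.
(b) filing + 21 years → 1 January 2000.
Later of the two: 1 January 2000.
Opposition Stay Credit: +268 days → 25 September 2000.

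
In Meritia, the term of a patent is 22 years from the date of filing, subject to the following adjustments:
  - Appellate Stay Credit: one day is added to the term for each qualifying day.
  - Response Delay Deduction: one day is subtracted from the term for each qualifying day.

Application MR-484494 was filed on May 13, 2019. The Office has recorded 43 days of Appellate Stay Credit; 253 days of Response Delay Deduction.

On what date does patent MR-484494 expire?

October 15, 2040

Base term: filing date + 22 years → 13 May 2041.
Appellate Stay Credit: +43 days → 25 June 2041.
Response Delay Deduction: −253 days → 15 October 2040.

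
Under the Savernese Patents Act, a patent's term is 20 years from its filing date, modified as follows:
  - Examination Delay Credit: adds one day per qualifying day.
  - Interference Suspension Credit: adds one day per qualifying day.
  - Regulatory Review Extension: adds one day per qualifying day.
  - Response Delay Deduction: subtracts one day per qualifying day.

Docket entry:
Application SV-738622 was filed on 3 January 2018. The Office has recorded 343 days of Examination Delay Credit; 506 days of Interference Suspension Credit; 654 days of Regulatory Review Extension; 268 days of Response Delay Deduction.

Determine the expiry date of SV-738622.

May 22, 2041

Base term: filing date + 20 years → 3 January 2038.
Examination Delay Credit: +343 days → 12 December 2038.
Interference Suspension Credit: +506 days → 1 May 2040.
Regulatory Review Extension: +654 days → 14 February 2042.
Response Delay Deduction: −268 days → 22 May 2041.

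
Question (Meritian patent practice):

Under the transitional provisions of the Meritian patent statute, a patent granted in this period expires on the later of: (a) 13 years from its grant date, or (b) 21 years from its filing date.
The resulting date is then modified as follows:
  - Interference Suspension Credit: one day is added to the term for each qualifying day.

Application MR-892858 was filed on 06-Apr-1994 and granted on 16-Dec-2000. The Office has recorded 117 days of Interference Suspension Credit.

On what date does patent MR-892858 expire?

2015-08-01

(a) grant + 13 years → 16 December 2013.
(b) filing + 21 years → 6 April 2015.
Later of the two: 6 April 2015.
Interference Suspension Credit: +117 days → 1 August 2015.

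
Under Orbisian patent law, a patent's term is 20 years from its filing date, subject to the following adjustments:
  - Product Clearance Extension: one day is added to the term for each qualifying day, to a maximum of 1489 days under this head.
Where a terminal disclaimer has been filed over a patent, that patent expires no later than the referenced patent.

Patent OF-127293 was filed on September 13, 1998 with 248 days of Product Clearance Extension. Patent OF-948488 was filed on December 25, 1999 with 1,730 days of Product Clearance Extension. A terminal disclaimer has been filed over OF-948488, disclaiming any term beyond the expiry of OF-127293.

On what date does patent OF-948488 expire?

Natural term of OF-948488:
  Base: filing + 20 years → 25 December 2019.
  Product Clearance Extension: 1730 days claimed exceeds the 1489-day cap, so +1489 days → 22 January 2024.
Expiry of referenced patent OF-127293:
  Base: filing + 20 years → 13 September 2018.
  Product Clearance Extension: 248 days (within the 1489-day cap) → +248 days → 19 May 2019.
Terminal disclaimer: OF-948488 expires on the earlier of 22 January 2024 and 19 May 2019.

2019-05-19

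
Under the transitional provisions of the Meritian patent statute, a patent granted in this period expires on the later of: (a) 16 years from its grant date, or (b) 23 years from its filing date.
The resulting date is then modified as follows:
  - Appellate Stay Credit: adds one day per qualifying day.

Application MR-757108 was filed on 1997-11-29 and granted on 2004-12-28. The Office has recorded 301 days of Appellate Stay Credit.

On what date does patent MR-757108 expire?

2021-10-25

(a) grant + 16 years → 28 December 2020.
(b) filing + 23 years → 29 November 2020.
Later of the two: 28 December 2020.
Appellate Stay Credit: +301 days → 25 October 2021.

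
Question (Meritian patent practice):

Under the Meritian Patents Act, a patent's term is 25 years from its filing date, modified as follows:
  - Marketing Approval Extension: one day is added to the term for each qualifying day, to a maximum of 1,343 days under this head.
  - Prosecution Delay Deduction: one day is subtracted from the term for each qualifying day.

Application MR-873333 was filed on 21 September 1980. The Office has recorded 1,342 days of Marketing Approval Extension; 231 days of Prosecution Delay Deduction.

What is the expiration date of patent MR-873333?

October 6, 2008

Base term: filing date + 25 years → 21 September 2005.
Marketing Approval Extension: 1342 days (within the 1343-day cap) → +1342 days → 25 May 2009.
Prosecution Delay Deduction: −231 days → 6 October 2008.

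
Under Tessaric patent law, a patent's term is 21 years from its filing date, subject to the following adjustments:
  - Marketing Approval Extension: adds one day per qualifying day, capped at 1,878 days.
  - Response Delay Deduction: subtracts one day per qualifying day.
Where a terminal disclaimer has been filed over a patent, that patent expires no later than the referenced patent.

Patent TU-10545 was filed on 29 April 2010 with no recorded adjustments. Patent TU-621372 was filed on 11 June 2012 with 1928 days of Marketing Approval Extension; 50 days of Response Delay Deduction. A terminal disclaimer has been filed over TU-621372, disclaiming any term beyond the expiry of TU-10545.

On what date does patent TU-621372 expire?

April 29, 2031

Natural term of TU-621372:
  Base: filing + 21 years → 11 June 2033.
  Marketing Approval Extension: 1928 days claimed exceeds the 1878-day cap, so +1878 days → 2 August 2038.
  Response Delay Deduction: −50 days → 13 June 2038.
Expiry of referenced patent TU-10545:
  Base: filing + 21 years → 29 April 2031.
Terminal disclaimer: TU-621372 expires on the earlier of 13 June 2038 and 29 April 2031.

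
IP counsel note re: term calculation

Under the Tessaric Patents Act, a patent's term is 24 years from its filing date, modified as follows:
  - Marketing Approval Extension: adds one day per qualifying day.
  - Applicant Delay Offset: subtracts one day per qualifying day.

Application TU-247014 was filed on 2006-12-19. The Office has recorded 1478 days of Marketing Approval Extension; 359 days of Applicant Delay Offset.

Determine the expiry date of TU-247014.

2034-01-11

Base term: filing date + 24 years → 19 December 2030.
Marketing Approval Extension: +1478 days → 5 January 2035.
Applicant Delay Offset: −359 days → 11 January 2034.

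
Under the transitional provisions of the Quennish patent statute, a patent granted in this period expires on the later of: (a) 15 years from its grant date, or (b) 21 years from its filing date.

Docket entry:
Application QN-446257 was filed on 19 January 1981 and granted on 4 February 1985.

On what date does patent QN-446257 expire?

January 19, 2002

(a) grant + 15 years → 4 February 2000.
(b) filing + 21 years → 19 January 2002.
Later of the two: 19 January 2002.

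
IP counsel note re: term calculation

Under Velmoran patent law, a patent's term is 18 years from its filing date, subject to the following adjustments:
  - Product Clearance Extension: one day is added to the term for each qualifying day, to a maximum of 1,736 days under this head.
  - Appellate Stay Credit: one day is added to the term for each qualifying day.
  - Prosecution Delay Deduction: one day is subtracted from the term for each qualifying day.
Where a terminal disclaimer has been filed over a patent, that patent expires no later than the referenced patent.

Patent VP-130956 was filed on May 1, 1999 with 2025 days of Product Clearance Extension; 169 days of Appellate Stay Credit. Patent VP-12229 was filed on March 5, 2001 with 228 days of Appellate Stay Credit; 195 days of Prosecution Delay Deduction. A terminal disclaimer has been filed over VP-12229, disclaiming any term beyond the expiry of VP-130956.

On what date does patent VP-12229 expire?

April 7, 2019

Natural term of VP-12229:
  Base: filing + 18 years → 5 March 2019.
  Appellate Stay Credit: +228 days → 19 October 2019.
  Prosecution Delay Deduction: −195 days → 7 April 2019.
Expiry of referenced patent VP-130956:
  Base: filing + 18 years → 1 May 2017.
  Product Clearance Extension: 2025 days claimed exceeds the 1736-day cap, so +1736 days → 31 January 2022.
  Appellate Stay Credit: +169 days → 19 July 2022.
Terminal disclaimer: VP-12229 expires on the earlier of 7 April 2019 and 19 July 2022.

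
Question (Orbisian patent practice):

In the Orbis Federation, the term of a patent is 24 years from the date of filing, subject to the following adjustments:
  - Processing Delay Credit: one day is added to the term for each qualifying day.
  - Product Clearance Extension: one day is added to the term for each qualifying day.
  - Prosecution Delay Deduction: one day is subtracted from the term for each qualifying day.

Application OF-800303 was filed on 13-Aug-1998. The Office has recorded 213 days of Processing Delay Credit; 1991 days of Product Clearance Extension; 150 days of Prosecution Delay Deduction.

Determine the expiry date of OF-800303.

Base term: filing date + 24 years → 13 August 2022.
Processing Delay Credit: +213 days → 14 March 2023.
Product Clearance Extension: +1991 days → 25 August 2028.
Prosecution Delay Deduction: −150 days → 28 March 2028.

2028-03-28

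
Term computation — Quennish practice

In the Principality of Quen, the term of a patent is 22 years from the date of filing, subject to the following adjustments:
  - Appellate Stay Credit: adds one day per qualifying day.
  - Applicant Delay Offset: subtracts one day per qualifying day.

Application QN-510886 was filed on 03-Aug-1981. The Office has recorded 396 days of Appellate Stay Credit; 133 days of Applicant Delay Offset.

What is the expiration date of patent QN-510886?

Base term: filing date + 22 years → 3 August 2003.
Appellate Stay Credit: +396 days → 2 September 2004.
Applicant Delay Offset: −133 days → 22 April 2004.

2004-04-22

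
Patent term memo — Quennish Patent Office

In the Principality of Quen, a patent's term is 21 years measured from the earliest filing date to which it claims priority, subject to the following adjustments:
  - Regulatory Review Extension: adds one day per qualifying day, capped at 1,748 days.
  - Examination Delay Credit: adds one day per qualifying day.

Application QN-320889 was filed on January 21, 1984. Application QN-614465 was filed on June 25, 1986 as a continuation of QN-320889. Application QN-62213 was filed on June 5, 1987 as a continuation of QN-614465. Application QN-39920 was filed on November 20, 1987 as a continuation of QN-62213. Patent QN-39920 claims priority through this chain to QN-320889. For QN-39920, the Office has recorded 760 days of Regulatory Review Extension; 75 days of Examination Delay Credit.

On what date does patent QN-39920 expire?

Earliest priority filing: 21 January 1984.
Base term: 21 January 1984 + 21 years → 21 January 2005.
Regulatory Review Extension: 760 days (within the 1748-day cap) → +760 days → 20 February 2007.
Examination Delay Credit: +75 days → 6 May 2007.

May 6, 2007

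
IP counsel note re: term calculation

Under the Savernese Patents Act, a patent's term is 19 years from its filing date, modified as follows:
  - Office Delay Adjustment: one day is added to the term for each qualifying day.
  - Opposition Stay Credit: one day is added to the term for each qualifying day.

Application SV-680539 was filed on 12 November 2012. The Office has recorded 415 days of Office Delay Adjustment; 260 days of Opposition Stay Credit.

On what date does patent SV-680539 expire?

September 17, 2033

Base term: filing date + 19 years → 12 November 2031.
Office Delay Adjustment: +415 days → 31 December 2032.
Opposition Stay Credit: +260 days → 17 September 2033.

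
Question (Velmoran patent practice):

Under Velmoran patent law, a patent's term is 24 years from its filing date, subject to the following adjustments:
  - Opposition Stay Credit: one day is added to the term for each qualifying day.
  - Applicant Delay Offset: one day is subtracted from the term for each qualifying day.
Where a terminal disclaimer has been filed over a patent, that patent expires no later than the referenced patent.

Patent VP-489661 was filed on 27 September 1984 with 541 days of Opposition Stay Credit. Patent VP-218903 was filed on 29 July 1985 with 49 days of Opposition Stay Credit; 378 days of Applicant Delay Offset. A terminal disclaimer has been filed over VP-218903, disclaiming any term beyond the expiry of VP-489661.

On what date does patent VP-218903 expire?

Natural term of VP-218903:
  Base: filing + 24 years → 29 July 2009.
  Opposition Stay Credit: +49 days → 16 September 2009.
  Applicant Delay Offset: −378 days → 3 September 2008.
Expiry of referenced patent VP-489661:
  Base: filing + 24 years → 27 September 2008.
  Opposition Stay Credit: +541 days → 22 March 2010.
Terminal disclaimer: VP-218903 expires on the earlier of 3 September 2008 and 22 March 2010.

September 3, 2008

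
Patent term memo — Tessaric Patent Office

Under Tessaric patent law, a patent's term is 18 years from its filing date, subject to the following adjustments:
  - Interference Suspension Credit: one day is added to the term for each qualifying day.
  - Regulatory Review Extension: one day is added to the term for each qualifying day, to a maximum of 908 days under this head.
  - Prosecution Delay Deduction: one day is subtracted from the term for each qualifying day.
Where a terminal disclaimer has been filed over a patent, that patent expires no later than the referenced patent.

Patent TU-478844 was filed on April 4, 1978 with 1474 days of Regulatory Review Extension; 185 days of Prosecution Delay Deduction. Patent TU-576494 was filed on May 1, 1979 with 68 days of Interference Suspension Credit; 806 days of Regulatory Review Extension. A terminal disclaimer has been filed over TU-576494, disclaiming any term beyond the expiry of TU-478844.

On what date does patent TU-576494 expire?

1998-03-28

Natural term of TU-576494:
  Base: filing + 18 years → 1 May 1997.
  Interference Suspension Credit: +68 days → 8 July 1997.
  Regulatory Review Extension: 806 days (within the 908-day cap) → +806 days → 22 September 1999.
Expiry of referenced patent TU-478844:
  Base: filing + 18 years → 4 April 1996.
  Regulatory Review Extension: 1474 days claimed exceeds the 908-day cap, so +908 days → 29 September 1998.
  Prosecution Delay Deduction: −185 days → 28 March 1998.
Terminal disclaimer: TU-576494 expires on the earlier of 22 September 1999 and 28 March 1998.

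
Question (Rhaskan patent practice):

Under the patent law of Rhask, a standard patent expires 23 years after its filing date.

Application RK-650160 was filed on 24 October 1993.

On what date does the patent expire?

Filing date + 23 years → 24 October 2016.

October 24, 2016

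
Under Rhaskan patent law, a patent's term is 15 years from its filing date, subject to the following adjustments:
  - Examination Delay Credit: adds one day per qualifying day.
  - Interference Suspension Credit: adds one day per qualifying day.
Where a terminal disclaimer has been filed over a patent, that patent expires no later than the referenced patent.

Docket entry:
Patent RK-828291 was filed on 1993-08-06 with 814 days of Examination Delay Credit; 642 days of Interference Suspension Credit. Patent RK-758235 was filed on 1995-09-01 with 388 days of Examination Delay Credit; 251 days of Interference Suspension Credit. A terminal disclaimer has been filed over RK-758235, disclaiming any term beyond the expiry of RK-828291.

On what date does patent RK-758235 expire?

Natural term of RK-758235:
  Base: filing + 15 years → 1 September 2010.
  Examination Delay Credit: +388 days → 24 September 2011.
  Interference Suspension Credit: +251 days → 1 June 2012.
Expiry of referenced patent RK-828291:
  Base: filing + 15 years → 6 August 2008.
  Examination Delay Credit: +814 days → 29 October 2010.
  Interference Suspension Credit: +642 days → 1 August 2012.
Terminal disclaimer: RK-758235 expires on the earlier of 1 June 2012 and 1 August 2012.

2012-06-01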